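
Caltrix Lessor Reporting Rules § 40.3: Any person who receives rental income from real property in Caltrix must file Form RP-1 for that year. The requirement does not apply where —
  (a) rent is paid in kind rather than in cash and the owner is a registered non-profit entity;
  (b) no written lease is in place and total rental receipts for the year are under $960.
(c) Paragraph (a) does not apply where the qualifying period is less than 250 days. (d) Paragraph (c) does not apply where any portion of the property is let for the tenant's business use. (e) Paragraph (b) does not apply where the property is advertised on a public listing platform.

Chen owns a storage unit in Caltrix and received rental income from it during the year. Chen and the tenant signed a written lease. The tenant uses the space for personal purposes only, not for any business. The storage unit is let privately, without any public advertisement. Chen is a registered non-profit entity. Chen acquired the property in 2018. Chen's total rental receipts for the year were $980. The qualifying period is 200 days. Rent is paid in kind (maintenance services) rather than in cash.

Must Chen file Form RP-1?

Yes — Chen must file Form RP-1.

Exception (a) is satisfied on its face — rent is paid in kind; Chen is a registered non-profit. Turning to paragraphs (c)–(d): (c) operates against (a): the qualifying period is 200 days, less than the 250 days limit. (d), which would lift (c), is inapplicable — the space is used for personal purposes only. (a) is therefore removed.
Exception (b) requires that no written lease is in place; but a written lease is in place, so (b) is unavailable.
No exception displaces § 40.3.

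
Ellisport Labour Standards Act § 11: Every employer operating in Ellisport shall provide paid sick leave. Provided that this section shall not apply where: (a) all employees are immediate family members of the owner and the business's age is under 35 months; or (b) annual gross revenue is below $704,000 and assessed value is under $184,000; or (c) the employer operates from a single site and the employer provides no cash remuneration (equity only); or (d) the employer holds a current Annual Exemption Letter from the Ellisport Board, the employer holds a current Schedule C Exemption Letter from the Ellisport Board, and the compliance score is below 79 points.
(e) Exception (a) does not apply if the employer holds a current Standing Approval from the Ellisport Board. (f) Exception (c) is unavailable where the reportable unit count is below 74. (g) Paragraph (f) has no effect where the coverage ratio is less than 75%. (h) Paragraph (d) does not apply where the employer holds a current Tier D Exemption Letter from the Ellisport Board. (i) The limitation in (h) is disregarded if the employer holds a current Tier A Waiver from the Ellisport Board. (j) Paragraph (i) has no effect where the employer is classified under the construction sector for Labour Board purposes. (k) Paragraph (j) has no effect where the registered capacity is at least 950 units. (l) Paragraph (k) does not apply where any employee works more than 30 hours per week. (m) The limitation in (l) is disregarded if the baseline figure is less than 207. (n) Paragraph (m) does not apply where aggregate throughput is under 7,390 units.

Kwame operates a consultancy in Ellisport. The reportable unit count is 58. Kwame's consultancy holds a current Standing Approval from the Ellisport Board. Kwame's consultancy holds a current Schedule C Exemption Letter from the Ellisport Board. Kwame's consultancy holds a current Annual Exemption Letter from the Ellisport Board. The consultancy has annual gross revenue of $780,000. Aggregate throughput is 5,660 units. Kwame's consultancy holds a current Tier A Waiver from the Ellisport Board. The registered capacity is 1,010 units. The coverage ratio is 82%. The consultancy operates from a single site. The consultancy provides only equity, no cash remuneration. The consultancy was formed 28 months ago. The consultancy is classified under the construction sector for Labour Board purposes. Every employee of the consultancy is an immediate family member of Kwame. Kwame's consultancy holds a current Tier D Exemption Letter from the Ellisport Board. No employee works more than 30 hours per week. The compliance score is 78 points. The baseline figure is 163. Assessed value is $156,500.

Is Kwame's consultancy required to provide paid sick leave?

Exception (a): every employee is an immediate family member; the business's age is 28 months, under the 35 months limit — every condition holds. But applying paragraph (e): (e) operates against (a): a current Standing Approval is held. (a) is therefore removed.
Exception (b) fails — annual gross revenue is $780,000, not below $704,000.
Exception (c)'s conditions are all satisfied: the employer operates from a single site; remuneration is equity-only. But: (f) is triggered — the reportable unit count is 58, below the 74 limit. (g), which would lift (f), does not operate here — the coverage ratio is 82%, not less than 75%. (c) is therefore removed.
All of (d)'s requirements are met (a current Annual Exemption Letter is held; a current Schedule C Exemption Letter is held; the compliance score is 78 points, below the 79 points limit). Under paragraphs (h)–(n): (h) would limit (d) — a current Tier D Exemption Letter is held — but (i) sets (h) aside: (i) operates against (h): a current Tier A Waiver is held. (j) would limit (i) — the consultancy is classified under the construction sector — but (k) sets (j) aside: (k) operates against (j): the registered capacity is 1,010 units, meeting the 950 units threshold. (l), which would lift (k), is inapplicable — no employee exceeds 30 hours/week. (d) remains available.

No — exception (d) applies; Kwame's consultancy is not required to provide paid sick leave.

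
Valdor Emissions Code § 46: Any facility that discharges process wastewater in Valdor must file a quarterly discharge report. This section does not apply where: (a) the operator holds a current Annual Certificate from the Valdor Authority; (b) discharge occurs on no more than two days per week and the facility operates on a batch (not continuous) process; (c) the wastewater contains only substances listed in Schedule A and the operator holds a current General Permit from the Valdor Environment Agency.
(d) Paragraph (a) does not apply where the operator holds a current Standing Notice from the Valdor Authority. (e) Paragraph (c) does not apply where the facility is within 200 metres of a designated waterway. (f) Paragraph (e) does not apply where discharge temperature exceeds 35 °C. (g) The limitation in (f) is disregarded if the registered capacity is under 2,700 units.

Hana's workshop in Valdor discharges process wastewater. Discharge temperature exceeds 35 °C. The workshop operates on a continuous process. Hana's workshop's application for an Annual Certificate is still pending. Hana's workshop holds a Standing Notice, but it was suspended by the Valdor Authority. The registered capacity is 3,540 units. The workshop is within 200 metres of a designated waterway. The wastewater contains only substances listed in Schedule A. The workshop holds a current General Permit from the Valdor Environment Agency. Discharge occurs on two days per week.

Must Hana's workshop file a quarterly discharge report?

Exception (a) requires that the operator holds a current Annual Certificate from the Valdor Authority; but the Annual Certificate is not current, so (a) is unavailable.
Exception (b) requires that the facility operates on a batch (not continuous) process; but the facility operates on a continuous process, so (b) is unavailable.
Exception (c)'s conditions are all satisfied: the wastewater is Schedule-A-only; a current General Permit is held. Under paragraphs (e)–(g): (e) is engaged (the workshop is within 200 m of a designated waterway), but yields to (f): (f) is triggered — discharge temperature exceeds 35 °C. (g), which would lift (f), is not engaged — the registered capacity is 3,540 units, not under 2,700 units. So (c) applies.

No — exception (c) applies; Hana's workshop is not required to file a quarterly discharge report.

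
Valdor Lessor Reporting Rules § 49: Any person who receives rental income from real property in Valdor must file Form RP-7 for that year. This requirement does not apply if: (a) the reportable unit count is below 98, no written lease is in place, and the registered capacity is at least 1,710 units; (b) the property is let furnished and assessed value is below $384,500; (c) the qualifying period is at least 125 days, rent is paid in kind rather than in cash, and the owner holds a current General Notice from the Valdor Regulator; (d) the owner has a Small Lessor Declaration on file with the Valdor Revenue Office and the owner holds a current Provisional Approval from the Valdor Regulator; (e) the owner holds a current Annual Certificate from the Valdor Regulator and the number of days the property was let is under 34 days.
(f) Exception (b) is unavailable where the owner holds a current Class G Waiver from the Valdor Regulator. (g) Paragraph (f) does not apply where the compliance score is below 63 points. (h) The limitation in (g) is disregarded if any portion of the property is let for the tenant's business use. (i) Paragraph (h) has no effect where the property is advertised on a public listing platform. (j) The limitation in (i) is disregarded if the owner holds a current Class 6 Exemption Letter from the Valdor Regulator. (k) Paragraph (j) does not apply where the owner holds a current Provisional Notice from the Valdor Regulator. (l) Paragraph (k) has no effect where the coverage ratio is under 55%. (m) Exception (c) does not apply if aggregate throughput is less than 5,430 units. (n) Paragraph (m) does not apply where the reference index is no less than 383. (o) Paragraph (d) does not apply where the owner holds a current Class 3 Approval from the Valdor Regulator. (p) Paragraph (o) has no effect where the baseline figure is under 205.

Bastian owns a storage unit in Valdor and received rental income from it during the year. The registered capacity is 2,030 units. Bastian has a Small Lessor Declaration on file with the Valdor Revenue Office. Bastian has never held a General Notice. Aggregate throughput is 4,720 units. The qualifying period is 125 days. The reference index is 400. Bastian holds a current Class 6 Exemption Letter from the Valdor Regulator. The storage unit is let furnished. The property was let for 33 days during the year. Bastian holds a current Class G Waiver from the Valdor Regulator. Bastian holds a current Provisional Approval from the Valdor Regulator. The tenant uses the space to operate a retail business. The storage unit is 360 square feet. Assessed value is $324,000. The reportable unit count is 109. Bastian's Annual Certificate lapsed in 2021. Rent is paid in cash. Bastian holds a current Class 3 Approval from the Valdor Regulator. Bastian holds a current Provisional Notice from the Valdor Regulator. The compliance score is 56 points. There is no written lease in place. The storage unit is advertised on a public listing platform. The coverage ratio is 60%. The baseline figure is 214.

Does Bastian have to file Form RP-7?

No — exception (b) applies; Bastian is not required to file Form RP-7.

Exception (a) does not apply: the reportable unit count is 109, not below 98.
Exception (b) is satisfied on its face — the property is let furnished; assessed value is $324,000, below the $384,500 limit. As to paragraphs (f)–(l): (f) operates (a current Class G Waiver is held), but is overridden by (g): (g) applies — the compliance score is 56 points, below the 63 points limit. (h) operates (the space is let for business use), but is overridden by (i): (i) operates — the property is publicly advertised. (j) would limit (i) — a current Class 6 Exemption Letter is held — but (k) sets (j) aside: (k) is engaged — a current Provisional Notice is held. (l), which would lift (k), is not engaged — the coverage ratio is 60%, not under 55%. (b) remains available.
Exception (c) does not apply: rent is paid in cash.
Exception (d): a Small Lessor Declaration is on file; a current Provisional Approval is held — every condition holds. But: (o) operates against (d): a current Class 3 Approval is held. (p) is inapplicable (the baseline figure is 214, not under 205), so (o) stands. Exception (d) does not apply.
Exception (e) does not apply: the Annual Certificate is not current.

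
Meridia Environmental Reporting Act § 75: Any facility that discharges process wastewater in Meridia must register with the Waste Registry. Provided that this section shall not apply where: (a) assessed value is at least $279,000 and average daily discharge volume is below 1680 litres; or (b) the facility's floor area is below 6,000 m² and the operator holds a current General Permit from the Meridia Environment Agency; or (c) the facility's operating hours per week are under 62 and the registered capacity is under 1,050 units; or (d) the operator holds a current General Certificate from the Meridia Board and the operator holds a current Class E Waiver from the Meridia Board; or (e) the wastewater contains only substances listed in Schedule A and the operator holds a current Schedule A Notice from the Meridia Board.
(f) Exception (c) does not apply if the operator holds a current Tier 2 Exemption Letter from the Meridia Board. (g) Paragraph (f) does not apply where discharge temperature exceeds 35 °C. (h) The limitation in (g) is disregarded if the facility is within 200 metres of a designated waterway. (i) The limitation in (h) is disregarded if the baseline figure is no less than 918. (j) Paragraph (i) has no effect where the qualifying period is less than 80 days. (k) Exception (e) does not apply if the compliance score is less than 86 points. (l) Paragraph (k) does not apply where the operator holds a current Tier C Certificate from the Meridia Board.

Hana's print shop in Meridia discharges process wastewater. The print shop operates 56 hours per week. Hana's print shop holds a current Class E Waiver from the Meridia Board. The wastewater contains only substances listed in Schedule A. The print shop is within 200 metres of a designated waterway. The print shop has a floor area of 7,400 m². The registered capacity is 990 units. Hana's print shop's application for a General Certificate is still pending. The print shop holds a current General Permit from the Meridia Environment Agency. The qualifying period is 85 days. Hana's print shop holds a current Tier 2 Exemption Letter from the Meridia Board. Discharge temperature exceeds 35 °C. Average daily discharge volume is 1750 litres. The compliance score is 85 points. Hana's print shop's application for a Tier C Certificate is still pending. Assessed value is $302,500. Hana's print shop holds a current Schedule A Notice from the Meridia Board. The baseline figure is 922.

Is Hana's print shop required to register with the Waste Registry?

Exception (a) does not apply: average daily discharge volume is 1750 litres, not below 1680 litres.
Exception (b) requires that the facility's floor area is below 6,000 m²; but the facility's floor area is 7,400 m², not below 6,000 m², so (b) is unavailable.
Exception (c) is satisfied on its face — the facility's operating hours per week are 56, under the 62 limit; the registered capacity is 990 units, under the 1,050 units limit. Applying paragraphs (f)–(j): (f) would limit (c) — a current Tier 2 Exemption Letter is held — but (g) sets (f) aside: (g) operates against (f): discharge temperature exceeds 35 °C. (h) would limit (g) — the print shop is within 200 m of a designated waterway — but (i) sets (h) aside: (i) operates against (h): the baseline figure is 922, meeting the 918 threshold. (j), which would lift (i), is inapplicable — the qualifying period is 85 days, not less than 80 days. So (c) applies.
Exception (d) fails — no current General Certificate is held.
Exception (e) is satisfied on its face — the wastewater is Schedule-A-only; a current Schedule A Notice is held. Turning to paragraphs (k)–(l): (k) applies — the compliance score is 85 points, less than the 86 points limit. (l), which would lift (k), does not operate here — no current Tier C Certificate is held. (e) is therefore removed.

No — exception (c) applies; Hana's print shop is not required to register with the Waste Registry.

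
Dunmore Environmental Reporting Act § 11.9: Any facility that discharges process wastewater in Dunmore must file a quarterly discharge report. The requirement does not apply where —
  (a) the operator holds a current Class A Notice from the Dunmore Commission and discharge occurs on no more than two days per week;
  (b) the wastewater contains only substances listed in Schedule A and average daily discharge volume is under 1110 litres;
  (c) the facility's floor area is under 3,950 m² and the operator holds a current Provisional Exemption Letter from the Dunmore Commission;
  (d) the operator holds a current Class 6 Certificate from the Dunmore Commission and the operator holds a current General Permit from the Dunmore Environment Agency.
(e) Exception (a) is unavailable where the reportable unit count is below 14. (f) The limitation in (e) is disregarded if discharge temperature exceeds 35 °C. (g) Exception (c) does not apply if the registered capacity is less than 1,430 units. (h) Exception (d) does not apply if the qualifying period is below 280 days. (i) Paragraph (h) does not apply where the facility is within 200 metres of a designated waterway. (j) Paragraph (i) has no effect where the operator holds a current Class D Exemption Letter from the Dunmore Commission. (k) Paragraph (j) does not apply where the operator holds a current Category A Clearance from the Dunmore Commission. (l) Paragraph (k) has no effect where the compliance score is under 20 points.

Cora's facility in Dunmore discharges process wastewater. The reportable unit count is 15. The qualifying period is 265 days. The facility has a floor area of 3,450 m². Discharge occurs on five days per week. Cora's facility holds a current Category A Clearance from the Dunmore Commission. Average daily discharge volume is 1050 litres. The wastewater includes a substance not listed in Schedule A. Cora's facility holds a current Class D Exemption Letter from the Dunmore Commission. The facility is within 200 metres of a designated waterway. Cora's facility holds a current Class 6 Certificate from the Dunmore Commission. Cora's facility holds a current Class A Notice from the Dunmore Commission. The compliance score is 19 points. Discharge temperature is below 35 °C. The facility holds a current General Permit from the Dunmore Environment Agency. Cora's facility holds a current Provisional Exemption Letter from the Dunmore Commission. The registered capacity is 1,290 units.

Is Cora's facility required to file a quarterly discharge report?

Exception (a) does not apply: discharge occurs on five days per week.
Exception (b) requires that the wastewater contains only substances listed in Schedule A; but the wastewater includes a non-Schedule-A substance, so (b) is unavailable.
Exception (c)'s conditions are all satisfied: the facility's floor area is 3,450 m², under the 3,950 m² limit; a current Provisional Exemption Letter is held. But: (g) operates against (c): the registered capacity is 1,290 units, less than the 1,430 units limit. (c) is therefore removed.
All of (d)'s requirements are met (a current Class 6 Certificate is held; a current General Permit is held). However, paragraphs (h)–(l) must be considered: (h) is engaged — the qualifying period is 265 days, below the 280 days limit. (i) would limit (h) — the facility is within 200 m of a designated waterway — but (j) sets (i) aside: (j) operates against (i): a current Class D Exemption Letter is held. (k) would limit (j) — a current Category A Clearance is held — but (l) sets (k) aside: (l) is triggered — the compliance score is 19 points, under the 20 points limit. So (d) is unavailable.
No exception displaces § 11.9.

Yes — Cora's facility must file a quarterly discharge report.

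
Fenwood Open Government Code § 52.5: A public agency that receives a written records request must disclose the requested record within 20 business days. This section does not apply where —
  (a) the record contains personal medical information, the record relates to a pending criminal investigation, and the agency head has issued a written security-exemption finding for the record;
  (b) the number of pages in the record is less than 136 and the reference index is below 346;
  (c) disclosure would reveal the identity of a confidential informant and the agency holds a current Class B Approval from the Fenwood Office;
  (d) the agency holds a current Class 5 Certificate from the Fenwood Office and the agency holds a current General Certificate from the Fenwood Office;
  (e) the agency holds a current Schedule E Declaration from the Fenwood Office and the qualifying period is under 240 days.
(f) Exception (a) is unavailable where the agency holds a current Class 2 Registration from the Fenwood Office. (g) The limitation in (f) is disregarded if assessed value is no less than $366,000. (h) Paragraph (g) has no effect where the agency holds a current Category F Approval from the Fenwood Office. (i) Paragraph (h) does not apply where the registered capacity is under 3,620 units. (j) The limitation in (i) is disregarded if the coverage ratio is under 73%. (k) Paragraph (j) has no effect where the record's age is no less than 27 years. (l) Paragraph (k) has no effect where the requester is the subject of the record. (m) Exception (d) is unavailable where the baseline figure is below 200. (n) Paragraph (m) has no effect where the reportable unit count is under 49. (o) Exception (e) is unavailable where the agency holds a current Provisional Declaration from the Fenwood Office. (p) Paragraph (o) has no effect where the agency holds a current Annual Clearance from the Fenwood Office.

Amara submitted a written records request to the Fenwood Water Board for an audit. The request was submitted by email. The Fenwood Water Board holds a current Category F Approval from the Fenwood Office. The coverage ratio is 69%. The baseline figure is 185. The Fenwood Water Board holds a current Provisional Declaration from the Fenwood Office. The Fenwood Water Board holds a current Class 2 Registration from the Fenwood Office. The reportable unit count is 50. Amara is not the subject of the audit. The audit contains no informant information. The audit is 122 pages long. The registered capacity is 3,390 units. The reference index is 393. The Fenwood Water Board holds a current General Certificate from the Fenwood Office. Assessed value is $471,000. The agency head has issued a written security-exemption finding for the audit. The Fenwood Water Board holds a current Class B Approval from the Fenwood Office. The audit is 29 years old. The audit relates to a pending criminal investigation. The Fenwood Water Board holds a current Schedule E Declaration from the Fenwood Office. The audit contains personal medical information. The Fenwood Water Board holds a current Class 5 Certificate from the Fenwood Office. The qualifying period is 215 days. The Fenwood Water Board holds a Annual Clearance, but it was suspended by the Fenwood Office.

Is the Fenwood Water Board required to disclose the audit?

No — exception (a) applies; the Fenwood Water Board is not required to disclose the audit.

Exception (a): the audit contains personal medical information; the audit relates to a pending investigation; a written security-exemption finding has been issued — every condition holds. As to paragraphs (f)–(l): (f) would limit (a) — a current Class 2 Registration is held — but (g) sets (f) aside: (g) operates against (f): assessed value is $471,000, meeting the $366,000 threshold. (h) would limit (g) — a current Category F Approval is held — but (i) sets (h) aside: (i) operates — the registered capacity is 3,390 units, under the 3,620 units limit. (j) is triggered (the coverage ratio is 69%, under the 73% limit), but is overridden by (k): (k) operates against (j): the record's age is 29 years, meeting the 27 years threshold. (l), which would lift (k), is inapplicable — Amara is not the subject of the audit. Exception (a) stands.
Exception (b) does not apply: the reference index is 393, not below 346.
Exception (c) fails — the audit contains no informant information.
All of (d)'s requirements are met (a current Class 5 Certificate is held; a current General Certificate is held). However, paragraphs (m)–(n) must be considered: (m) operates against (d): the baseline figure is 185, below the 200 limit. (n) is not engaged (the reportable unit count is 50, not under 49), so (m) stands. (d) is therefore removed.
All of (e)'s requirements are met (a current Schedule E Declaration is held; the qualifying period is 215 days, under the 240 days limit). But: (o) is engaged — a current Provisional Declaration is held. (p) does not operate here (the Annual Clearance is not current), so (o) stands. (e) is therefore removed.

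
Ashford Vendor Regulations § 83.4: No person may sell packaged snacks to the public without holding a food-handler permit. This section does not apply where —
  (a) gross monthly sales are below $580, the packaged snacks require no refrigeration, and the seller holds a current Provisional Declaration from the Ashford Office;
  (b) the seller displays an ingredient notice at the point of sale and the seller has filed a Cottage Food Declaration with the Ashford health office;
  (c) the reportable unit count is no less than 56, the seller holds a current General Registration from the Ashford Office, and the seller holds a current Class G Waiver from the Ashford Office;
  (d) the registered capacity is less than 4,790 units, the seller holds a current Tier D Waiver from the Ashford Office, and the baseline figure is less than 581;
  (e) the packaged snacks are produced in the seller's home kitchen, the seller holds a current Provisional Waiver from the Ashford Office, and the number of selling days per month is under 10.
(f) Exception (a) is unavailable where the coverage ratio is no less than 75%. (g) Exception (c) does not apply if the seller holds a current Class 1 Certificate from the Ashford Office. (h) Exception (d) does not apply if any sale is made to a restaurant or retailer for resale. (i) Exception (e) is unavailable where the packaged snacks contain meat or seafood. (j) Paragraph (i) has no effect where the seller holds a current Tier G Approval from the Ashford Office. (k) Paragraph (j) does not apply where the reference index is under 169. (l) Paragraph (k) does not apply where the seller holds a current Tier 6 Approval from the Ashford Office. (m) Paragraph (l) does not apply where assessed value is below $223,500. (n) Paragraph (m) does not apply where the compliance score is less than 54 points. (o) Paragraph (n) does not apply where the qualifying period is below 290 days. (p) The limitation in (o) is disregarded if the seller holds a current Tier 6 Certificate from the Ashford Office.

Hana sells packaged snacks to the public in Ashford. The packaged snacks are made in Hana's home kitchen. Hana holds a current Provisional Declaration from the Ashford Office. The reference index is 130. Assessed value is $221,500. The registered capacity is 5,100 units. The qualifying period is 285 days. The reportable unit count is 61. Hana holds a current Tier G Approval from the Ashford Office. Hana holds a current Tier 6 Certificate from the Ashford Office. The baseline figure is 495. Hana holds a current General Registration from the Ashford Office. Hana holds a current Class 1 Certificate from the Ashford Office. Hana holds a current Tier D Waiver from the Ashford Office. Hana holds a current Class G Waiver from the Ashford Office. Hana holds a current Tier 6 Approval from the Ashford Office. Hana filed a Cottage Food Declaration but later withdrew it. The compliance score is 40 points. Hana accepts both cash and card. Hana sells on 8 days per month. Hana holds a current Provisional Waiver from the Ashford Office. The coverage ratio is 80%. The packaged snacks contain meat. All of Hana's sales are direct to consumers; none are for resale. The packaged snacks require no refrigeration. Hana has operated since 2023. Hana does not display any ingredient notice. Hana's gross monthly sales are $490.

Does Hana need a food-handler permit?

No — exception (e) applies; Hana is not required to hold a food-handler permit.

Exception (a): gross monthly sales are $490, below the $580 limit; the packaged snacks are shelf-stable; a current Provisional Declaration is held — every condition holds. Turning to paragraph (f): (f) operates against (a): the coverage ratio is 80%, meeting the 75% threshold. Exception (a) does not apply.
Exception (b) requires that the seller displays an ingredient notice at the point of sale; but no ingredient notice is displayed, so (b) is unavailable.
Exception (c)'s conditions are all satisfied: the reportable unit count is 61, meeting the 56 threshold; a current General Registration is held; a current Class G Waiver is held. But applying paragraph (g): (g) operates against (c): a current Class 1 Certificate is held. So (c) is unavailable.
Exception (d) does not apply: the registered capacity is 5,100 units, not less than 4,790 units.
Exception (e): the packaged snacks are home-kitchen produced; a current Provisional Waiver is held; the number of selling days per month is 8, under the 10 limit — every condition holds. Applying paragraphs (i)–(p): (i) is engaged (the packaged snacks contain meat), but is set aside by (j): (j) operates against (i): a current Tier G Approval is held. (k) would limit (j) — the reference index is 130, under the 169 limit — but (l) sets (k) aside: (l) operates against (k): a current Tier 6 Approval is held. (m) is triggered (assessed value is $221,500, below the $223,500 limit), but yields to (n): (n) applies — the compliance score is 40 points, less than the 54 points limit. (o) applies (the qualifying period is 285 days, below the 290 days limit), but yields to (p): (p) is engaged — a current Tier 6 Certificate is held. So (e) applies.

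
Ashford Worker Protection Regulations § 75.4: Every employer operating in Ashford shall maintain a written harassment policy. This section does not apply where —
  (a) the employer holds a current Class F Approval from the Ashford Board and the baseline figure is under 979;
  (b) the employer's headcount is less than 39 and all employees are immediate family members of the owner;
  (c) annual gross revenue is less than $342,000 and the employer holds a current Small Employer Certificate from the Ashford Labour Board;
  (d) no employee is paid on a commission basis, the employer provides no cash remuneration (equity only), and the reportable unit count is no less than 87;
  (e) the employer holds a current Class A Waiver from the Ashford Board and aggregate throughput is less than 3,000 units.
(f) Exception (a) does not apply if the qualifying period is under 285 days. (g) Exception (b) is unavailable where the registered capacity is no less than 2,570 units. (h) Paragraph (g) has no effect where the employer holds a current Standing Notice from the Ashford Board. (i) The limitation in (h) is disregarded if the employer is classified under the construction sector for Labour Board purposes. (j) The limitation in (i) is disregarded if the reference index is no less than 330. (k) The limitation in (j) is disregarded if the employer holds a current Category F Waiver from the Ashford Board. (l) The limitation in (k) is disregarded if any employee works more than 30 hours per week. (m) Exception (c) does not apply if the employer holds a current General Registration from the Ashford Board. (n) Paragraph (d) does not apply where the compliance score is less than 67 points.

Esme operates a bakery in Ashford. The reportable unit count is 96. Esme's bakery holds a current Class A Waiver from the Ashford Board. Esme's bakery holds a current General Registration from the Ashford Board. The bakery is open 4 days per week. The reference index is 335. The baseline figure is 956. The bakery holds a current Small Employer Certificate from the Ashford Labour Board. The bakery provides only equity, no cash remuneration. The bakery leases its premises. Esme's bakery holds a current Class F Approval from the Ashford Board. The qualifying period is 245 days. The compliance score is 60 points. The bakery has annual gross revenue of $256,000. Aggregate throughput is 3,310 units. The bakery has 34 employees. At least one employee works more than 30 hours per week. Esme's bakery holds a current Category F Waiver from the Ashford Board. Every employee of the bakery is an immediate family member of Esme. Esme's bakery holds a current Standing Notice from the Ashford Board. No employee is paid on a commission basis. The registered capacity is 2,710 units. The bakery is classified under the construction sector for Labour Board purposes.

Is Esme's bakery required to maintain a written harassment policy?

No — exception (b) applies; Esme's bakery is not required to maintain a written harassment policy.

Exception (a)'s conditions are all satisfied: a current Class F Approval is held; the baseline figure is 956, under the 979 limit. But applying paragraph (f): (f) operates against (a): the qualifying period is 245 days, under the 285 days limit. (a) is therefore removed.
Exception (b)'s conditions are all satisfied: the employer's headcount is 34, less than the 39 limit; every employee is an immediate family member. As to paragraphs (g)–(l): (g) would limit (b) — the registered capacity is 2,710 units, meeting the 2,570 units threshold — but (h) sets (g) aside: (h) is triggered — a current Standing Notice is held. (i) is triggered (the bakery is classified under the construction sector), but is overridden by (j): (j) is engaged — the reference index is 335, meeting the 330 threshold. (k) would limit (j) — a current Category F Waiver is held — but (l) sets (k) aside: (l) operates against (k): at least one employee exceeds 30 hours/week. (b) remains available.
All of (c)'s requirements are met (annual gross revenue is $256,000, less than the $342,000 limit; a current Small Employer Certificate is held). But applying paragraph (m): (m) is engaged — a current General Registration is held. So (c) is unavailable.
Exception (d) is satisfied on its face — no employee is paid on commission; remuneration is equity-only; the reportable unit count is 96, meeting the 87 threshold. But: (n) operates against (d): the compliance score is 60 points, less than the 67 points limit. Exception (d) does not apply.
Exception (e) fails — aggregate throughput is 3,310 units, not less than 3,000 units.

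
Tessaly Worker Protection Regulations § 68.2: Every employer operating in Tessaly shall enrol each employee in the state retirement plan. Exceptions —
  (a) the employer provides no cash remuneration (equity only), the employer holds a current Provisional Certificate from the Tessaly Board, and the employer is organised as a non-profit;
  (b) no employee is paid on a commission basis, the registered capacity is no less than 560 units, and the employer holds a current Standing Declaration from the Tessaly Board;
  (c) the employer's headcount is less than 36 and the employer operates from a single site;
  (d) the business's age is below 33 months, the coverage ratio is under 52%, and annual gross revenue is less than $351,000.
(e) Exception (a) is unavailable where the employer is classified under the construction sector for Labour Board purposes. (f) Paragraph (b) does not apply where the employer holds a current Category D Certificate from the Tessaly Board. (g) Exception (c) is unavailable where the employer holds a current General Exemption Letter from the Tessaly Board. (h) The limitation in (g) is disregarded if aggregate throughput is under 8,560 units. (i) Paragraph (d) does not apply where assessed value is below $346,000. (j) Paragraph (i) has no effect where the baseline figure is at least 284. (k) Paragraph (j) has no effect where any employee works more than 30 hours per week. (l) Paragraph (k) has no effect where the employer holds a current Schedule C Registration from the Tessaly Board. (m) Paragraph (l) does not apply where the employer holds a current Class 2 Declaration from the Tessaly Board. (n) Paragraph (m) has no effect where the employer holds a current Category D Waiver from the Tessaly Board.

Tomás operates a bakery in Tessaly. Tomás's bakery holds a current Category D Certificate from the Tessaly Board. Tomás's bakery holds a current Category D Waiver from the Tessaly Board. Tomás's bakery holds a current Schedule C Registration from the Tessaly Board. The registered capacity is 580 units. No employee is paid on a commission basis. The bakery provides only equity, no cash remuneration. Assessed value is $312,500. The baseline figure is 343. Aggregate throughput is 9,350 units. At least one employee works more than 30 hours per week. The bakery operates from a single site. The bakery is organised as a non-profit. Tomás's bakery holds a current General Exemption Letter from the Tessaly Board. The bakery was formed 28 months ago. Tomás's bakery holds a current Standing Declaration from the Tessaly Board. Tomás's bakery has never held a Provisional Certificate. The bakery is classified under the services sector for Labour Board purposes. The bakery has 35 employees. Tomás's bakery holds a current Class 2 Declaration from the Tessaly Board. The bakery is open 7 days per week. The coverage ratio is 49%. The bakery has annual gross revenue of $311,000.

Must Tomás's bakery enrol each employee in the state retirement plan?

No — exception (d) applies; Tomás's bakery is not required to enrol each employee in the state retirement plan.

Exception (a) requires that the employer holds a current Provisional Certificate from the Tessaly Board; but there is no Provisional Certificate in force, so (a) is unavailable.
Exception (b) is satisfied on its face — no employee is paid on commission; the registered capacity is 580 units, meeting the 560 units threshold; a current Standing Declaration is held. Turning to paragraph (f): (f) operates — a current Category D Certificate is held. (b) is therefore removed.
Exception (c)'s conditions are all satisfied: the employer's headcount is 35, less than the 36 limit; the employer operates from a single site. However, paragraphs (g)–(h) must be considered: (g) operates against (c): a current General Exemption Letter is held. (h), which would lift (g), is not triggered — aggregate throughput is 9,350 units, not under 8,560 units. So (c) is unavailable.
Exception (d) is satisfied on its face — the business's age is 28 months, below the 33 months limit; the coverage ratio is 49%, under the 52% limit; annual gross revenue is $311,000, less than the $351,000 limit. Under paragraphs (i)–(n): (i) applies (assessed value is $312,500, below the $346,000 limit), but is displaced by (j): (j) operates — the baseline figure is 343, meeting the 284 threshold. (k) operates (at least one employee exceeds 30 hours/week), but is overridden by (l): (l) is engaged — a current Schedule C Registration is held. (m) would limit (l) — a current Class 2 Declaration is held — but (n) sets (m) aside: (n) operates against (m): a current Category D Waiver is held. (d) remains available.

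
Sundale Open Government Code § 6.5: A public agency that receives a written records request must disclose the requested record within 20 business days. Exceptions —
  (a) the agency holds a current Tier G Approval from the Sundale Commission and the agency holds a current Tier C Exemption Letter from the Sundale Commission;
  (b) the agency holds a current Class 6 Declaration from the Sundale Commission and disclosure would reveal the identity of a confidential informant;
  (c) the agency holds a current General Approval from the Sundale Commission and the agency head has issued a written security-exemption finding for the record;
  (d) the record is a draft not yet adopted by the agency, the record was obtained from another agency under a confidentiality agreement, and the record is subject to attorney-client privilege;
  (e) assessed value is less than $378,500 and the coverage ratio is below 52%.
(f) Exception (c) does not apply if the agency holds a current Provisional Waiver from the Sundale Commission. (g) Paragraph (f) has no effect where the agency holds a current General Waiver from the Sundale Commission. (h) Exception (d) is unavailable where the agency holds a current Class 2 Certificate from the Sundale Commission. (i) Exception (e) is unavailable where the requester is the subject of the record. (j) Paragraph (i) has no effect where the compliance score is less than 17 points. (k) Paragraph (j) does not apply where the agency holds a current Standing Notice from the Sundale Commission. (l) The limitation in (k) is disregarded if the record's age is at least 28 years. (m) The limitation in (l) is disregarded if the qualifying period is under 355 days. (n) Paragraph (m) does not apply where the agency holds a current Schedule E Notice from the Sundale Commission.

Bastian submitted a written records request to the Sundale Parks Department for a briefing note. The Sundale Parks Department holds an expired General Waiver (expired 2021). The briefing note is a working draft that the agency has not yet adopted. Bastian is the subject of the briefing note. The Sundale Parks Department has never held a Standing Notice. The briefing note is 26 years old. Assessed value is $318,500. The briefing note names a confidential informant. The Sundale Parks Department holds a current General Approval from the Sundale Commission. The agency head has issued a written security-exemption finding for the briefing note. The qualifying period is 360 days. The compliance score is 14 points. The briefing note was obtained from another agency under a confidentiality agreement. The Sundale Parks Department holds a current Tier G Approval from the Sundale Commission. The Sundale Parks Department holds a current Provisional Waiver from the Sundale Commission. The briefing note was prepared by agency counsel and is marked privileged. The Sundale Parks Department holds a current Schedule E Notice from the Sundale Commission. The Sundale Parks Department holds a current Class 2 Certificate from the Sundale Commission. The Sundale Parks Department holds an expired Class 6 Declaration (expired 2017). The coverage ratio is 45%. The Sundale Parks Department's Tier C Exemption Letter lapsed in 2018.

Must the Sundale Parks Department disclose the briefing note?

Exception (a) requires that the agency holds a current Tier C Exemption Letter from the Sundale Commission; but the Tier C Exemption Letter is not current, so (a) is unavailable.
Exception (b) fails — the Class 6 Declaration is not current.
All of (c)'s requirements are met (a current General Approval is held; a written security-exemption finding has been issued). Turning to paragraphs (f)–(g): (f) is engaged — a current Provisional Waiver is held. (g) is not triggered (there is no General Waiver in force), so (f) stands. So (c) is unavailable.
All of (d)'s requirements are met (the briefing note is an unadopted draft; the briefing note was obtained under a confidentiality agreement; the briefing note is privileged). But applying paragraph (h): (h) operates against (d): a current Class 2 Certificate is held. So (d) is unavailable.
Exception (e) is satisfied on its face — assessed value is $318,500, less than the $378,500 limit; the coverage ratio is 45%, below the 52% limit. Considering the limiting provisions: (i) would limit (e) — Bastian is the subject of the briefing note — but (j) sets (i) aside: (j) is triggered — the compliance score is 14 points, less than the 17 points limit. (k), which would lift (j), does not operate here — no current Standing Notice is held. So (e) applies.

No — exception (e) applies; the Sundale Parks Department is not required to disclose the briefing note.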